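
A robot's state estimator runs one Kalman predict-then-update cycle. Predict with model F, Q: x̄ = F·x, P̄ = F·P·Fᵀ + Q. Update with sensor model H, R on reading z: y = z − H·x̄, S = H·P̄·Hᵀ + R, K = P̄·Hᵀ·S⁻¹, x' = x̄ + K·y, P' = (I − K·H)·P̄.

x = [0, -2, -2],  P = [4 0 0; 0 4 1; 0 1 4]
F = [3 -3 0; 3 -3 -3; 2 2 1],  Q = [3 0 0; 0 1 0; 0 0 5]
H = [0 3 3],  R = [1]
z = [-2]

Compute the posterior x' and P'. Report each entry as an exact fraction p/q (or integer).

x̄ = F·x = [6, 12, -6]
P̄ = F·P·Fᵀ + Q = [75 81 -3; 81 127 -21; -3 -21 45]
y = z − H·x̄ = [-20]
S = H·P̄·Hᵀ + R = [1171]
K = P̄·Hᵀ·S⁻¹ = [234/1171; 318/1171; 72/1171]
x' = x̄ + K·y = [2346/1171, 7692/1171, -8466/1171]
P' = (I − K·H)·P̄ = [33069/1171 20439/1171 -20361/1171; 20439/1171 47593/1171 -47487/1171; -20361/1171 -47487/1171 47511/1171]

x' = [2346/1171, 7692/1171, -8466/1171]
P' = [33069/1171 20439/1171 -20361/1171; 20439/1171 47593/1171 -47487/1171; -20361/1171 -47487/1171 47511/1171]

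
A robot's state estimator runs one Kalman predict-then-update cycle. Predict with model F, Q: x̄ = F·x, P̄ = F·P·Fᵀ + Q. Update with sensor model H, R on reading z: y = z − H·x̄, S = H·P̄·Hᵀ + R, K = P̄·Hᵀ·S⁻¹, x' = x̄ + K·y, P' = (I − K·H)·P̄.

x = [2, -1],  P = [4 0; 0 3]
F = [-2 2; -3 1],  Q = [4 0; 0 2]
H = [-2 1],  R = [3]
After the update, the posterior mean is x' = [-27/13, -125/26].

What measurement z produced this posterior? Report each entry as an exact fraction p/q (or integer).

x̄ = F·x = [-6, -7]
P̄ = F·P·Fᵀ + Q = [32 30; 30 41]
S = H·P̄·Hᵀ + R = [52]
K = P̄·Hᵀ·S⁻¹ = [-17/26; -19/52]
x' − x̄ = [51/13, 57/26] = K·y
y = (KᵀK)⁻¹·Kᵀ·(x' − x̄) = [-6]
z = y + H·x̄ = [-6] + [5] = [-1]

z = [-1]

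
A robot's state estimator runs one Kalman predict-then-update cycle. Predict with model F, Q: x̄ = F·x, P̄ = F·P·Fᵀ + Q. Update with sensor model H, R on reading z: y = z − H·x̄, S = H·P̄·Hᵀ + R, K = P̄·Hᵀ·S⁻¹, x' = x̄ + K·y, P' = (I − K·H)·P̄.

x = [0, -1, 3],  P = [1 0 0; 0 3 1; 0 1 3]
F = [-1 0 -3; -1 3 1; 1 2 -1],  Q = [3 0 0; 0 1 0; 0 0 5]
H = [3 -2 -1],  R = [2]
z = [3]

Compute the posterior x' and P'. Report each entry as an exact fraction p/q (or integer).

x̄ = F·x = [-9, 0, -5]
P̄ = F·P·Fᵀ + Q = [31 -17 2; -17 38 13; 2 13 17]
y = z − H·x̄ = [25]
S = H·P̄·Hᵀ + R = [694]
K = P̄·Hᵀ·S⁻¹ = [125/694; -70/347; -37/694]
x' = x̄ + K·y = [-3121/694, -1750/347, -4395/694]
P' = (I − K·H)·P̄ = [5889/694 2851/347 6013/694; 2851/347 3386/347 1921/347; 6013/694 1921/347 10429/694]

x' = [-3121/694, -1750/347, -4395/694]
P' = [5889/694 2851/347 6013/694; 2851/347 3386/347 1921/347; 6013/694 1921/347 10429/694]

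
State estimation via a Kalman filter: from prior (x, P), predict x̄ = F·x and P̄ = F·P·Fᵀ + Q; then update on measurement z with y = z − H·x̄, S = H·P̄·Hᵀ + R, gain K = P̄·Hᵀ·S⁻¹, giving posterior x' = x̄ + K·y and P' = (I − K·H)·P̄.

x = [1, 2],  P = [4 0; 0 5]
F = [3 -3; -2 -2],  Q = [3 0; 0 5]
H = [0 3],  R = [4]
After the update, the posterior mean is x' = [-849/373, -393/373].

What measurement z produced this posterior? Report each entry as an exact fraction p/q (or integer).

x̄ = F·x = [-3, -6]
P̄ = F·P·Fᵀ + Q = [84 6; 6 41]
S = H·P̄·Hᵀ + R = [373]
K = P̄·Hᵀ·S⁻¹ = [18/373; 123/373]
x' − x̄ = [270/373, 1845/373] = K·y
y = (KᵀK)⁻¹·Kᵀ·(x' − x̄) = [15]
z = y + H·x̄ = [15] + [-18] = [-3]

z = [-3]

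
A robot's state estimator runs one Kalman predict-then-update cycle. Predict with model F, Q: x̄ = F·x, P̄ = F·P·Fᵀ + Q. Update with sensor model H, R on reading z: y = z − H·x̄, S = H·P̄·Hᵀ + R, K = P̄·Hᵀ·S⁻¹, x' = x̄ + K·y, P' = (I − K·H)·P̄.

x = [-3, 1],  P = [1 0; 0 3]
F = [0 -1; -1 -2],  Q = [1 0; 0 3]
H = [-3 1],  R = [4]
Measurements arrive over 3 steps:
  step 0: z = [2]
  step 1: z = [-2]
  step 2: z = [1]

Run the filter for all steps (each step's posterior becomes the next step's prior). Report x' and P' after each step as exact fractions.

step 0: x̄ = F·x = [-1, 1]
step 0: P̄ = F·P·Fᵀ + Q = [4 6; 6 16]
step 0: y = z − H·x̄ = [-2]
step 0: S = H·P̄·Hᵀ + R = [20]
step 0: K = P̄·Hᵀ·S⁻¹ = [-3/10; -1/10]
step 0: x' = x̄ + K·y = [-2/5, 6/5]
step 0: P' = (I − K·H)·P̄ = [11/5 27/5; 27/5 79/5]
step 1: x̄ = F·x = [-6/5, -2]
step 1: P̄ = F·P·Fᵀ + Q = [84/5 37; 37 90]
step 1: y = z − H·x̄ = [-18/5]
step 1: S = H·P̄·Hᵀ + R = [116/5]
step 1: K = P̄·Hᵀ·S⁻¹ = [-67/116; -105/116]
step 1: x' = x̄ + K·y = [51/58, 73/58]
step 1: P' = (I − K·H)·P̄ = [1051/116 2885/116; 2885/116 8235/116]
step 2: x̄ = F·x = [-73/58, -197/58]
step 2: P̄ = F·P·Fᵀ + Q = [8351/116 19355/116; 19355/116 45879/116]
step 2: y = z − H·x̄ = [18/29]
step 2: S = H·P̄·Hᵀ + R = [1343/29]
step 2: K = P̄·Hᵀ·S⁻¹ = [-2849/2686; -6093/2686]
step 2: x' = x̄ + K·y = [-5149/2686, -12905/2686]
step 2: P' = (I − K·H)·P̄ = [26712/1343 74438/1343; 74438/1343 211128/1343]

step 0: x' = [-2/5, 6/5], P' = [11/5 27/5; 27/5 79/5]
step 1: x' = [51/58, 73/58], P' = [1051/116 2885/116; 2885/116 8235/116]
step 2: x' = [-5149/2686, -12905/2686], P' = [26712/1343 74438/1343; 74438/1343 211128/1343]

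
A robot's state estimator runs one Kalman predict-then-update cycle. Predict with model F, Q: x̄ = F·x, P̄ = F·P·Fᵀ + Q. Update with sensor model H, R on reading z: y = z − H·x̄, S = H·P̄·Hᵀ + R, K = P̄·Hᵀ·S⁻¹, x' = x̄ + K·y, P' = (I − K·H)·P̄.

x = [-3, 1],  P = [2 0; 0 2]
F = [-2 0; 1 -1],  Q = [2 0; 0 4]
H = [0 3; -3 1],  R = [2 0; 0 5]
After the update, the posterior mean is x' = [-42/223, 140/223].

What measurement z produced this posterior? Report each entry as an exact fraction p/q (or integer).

x̄ = F·x = [6, -4]
P̄ = F·P·Fᵀ + Q = [10 -4; -4 8]
S = H·P̄·Hᵀ + R = [74 60; 60 127]
K = P̄·Hᵀ·S⁻¹ = [258/2899 -898/2899; 924/2899 20/2899]
x' − x̄ = [-1380/223, 1032/223] = K·y
y = (KᵀK)⁻¹·Kᵀ·(x' − x̄) = [14, 24]
z = y + H·x̄ = [14, 24] + [-12, -22] = [2, 2]

z = [2, 2]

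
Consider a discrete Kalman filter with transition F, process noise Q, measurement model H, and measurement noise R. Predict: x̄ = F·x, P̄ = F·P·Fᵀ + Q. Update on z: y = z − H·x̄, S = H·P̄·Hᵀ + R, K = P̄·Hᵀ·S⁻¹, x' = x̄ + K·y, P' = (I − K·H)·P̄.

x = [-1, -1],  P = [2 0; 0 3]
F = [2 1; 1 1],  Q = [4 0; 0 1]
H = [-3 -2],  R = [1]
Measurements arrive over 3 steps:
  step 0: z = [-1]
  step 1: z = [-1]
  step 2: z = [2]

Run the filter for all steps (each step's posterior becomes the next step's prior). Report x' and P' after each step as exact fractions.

step 0: x' = [47/122, -13/122], P' = [179/244 -239/244; -239/244 375/244]
step 1: x' = [171/781, 733/3905], P' = [1387/2343 -1744/2343; -1744/2343 13424/11715]
step 2: x' = [-135569/187385, 25126/187385], P' = [318248/562155 -132174/187385; -132174/187385 203706/187385]

step 0: x̄ = F·x = [-3, -2]
step 0: P̄ = F·P·Fᵀ + Q = [15 7; 7 6]
step 0: y = z − H·x̄ = [-14]
step 0: S = H·P̄·Hᵀ + R = [244]
step 0: K = P̄·Hᵀ·S⁻¹ = [-59/244; -33/244]
step 0: x' = x̄ + K·y = [47/122, -13/122]
step 0: P' = (I − K·H)·P̄ = [179/244 -239/244; -239/244 375/244]
step 1: x̄ = F·x = [81/122, 17/61]
step 1: P̄ = F·P·Fᵀ + Q = [1111/244 4/61; 4/61 80/61]
step 1: y = z − H·x̄ = [189/122]
step 1: S = H·P̄·Hᵀ + R = [11715/244]
step 1: K = P̄·Hᵀ·S⁻¹ = [-673/2343; -688/11715]
step 1: x' = x̄ + K·y = [171/781, 733/3905]
step 1: P' = (I − K·H)·P̄ = [1387/2343 -1744/2343; -1744/2343 13424/11715]
step 2: x̄ = F·x = [2443/3905, 1588/3905]
step 2: P̄ = F·P·Fᵀ + Q = [53144/11715 378/3905; 378/3905 4878/3905]
step 2: y = z − H·x̄ = [333/71]
step 2: S = H·P̄·Hᵀ + R = [3407/71]
step 2: K = P̄·Hᵀ·S⁻¹ = [-980/3407; -198/3407]
step 2: x' = x̄ + K·y = [-135569/187385, 25126/187385]
step 2: P' = (I − K·H)·P̄ = [318248/562155 -132174/187385; -132174/187385 203706/187385]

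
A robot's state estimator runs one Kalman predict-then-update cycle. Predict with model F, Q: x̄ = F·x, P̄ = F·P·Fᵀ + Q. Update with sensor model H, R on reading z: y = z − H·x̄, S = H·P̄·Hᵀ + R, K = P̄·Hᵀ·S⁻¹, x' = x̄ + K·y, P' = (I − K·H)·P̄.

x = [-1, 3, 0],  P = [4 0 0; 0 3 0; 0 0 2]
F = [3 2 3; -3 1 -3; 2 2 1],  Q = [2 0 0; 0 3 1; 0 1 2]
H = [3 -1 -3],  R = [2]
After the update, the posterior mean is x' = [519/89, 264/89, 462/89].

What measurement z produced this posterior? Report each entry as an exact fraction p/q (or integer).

z = [-1]

x̄ = F·x = [3, 6, 4]
P̄ = F·P·Fᵀ + Q = [68 -48 42; -48 60 -23; 42 -23 32]
S = H·P̄·Hᵀ + R = [356]
K = P̄·Hᵀ·S⁻¹ = [63/178; -135/356; 53/356]
x' − x̄ = [252/89, -270/89, 106/89] = K·y
y = (KᵀK)⁻¹·Kᵀ·(x' − x̄) = [8]
z = y + H·x̄ = [8] + [-9] = [-1]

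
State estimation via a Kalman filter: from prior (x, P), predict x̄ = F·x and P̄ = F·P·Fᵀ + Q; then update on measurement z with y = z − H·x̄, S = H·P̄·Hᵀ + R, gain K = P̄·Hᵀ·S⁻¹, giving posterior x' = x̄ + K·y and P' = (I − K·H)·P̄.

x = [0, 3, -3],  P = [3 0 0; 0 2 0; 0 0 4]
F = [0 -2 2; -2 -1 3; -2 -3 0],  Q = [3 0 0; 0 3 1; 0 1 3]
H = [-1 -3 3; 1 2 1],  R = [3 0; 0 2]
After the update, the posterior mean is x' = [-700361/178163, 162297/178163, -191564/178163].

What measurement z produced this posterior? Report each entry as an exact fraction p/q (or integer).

z = [-2, -3]

x̄ = F·x = [-12, -12, -9]
P̄ = F·P·Fᵀ + Q = [27 28 12; 28 53 19; 12 19 33]
S = H·P̄·Hᵀ + R = [558 -305; -305 486]
K = P̄·Hᵀ·S⁻¹ = [-7475/178163 30135/178163; -16515/178163 45724/178163; 39895/178163 55464/178163]
x' − x̄ = [1437595/178163, 2300253/178163, 1411903/178163] = K·y
y = (KᵀK)⁻¹·Kᵀ·(x' − x̄) = [-23, 42]
z = y + H·x̄ = [-23, 42] + [21, -45] = [-2, -3]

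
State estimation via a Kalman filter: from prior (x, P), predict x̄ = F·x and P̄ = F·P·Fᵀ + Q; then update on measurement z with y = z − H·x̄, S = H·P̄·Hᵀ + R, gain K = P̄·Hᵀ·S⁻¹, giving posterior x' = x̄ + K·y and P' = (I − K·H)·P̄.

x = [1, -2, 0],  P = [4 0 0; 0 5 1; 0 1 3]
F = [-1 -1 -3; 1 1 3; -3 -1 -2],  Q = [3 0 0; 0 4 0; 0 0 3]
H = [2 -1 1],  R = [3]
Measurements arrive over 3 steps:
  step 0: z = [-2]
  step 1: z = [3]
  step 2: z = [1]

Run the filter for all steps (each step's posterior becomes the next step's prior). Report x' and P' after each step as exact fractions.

step 0: x̄ = F·x = [1, -1, -1]
step 0: P̄ = F·P·Fᵀ + Q = [45 -42 40; -42 46 -40; 40 -40 60]
step 0: y = z − H·x̄ = [-4]
step 0: S = H·P̄·Hᵀ + R = [697]
step 0: K = P̄·Hᵀ·S⁻¹ = [172/697; -10/41; 180/697]
step 0: x' = x̄ + K·y = [9/697, -1/41, -1417/697]
step 0: P' = (I − K·H)·P̄ = [1781/697 -2/41 -3080/697; -2/41 186/41 160/41; -3080/697 160/41 9420/697]
step 1: x̄ = F·x = [4259/697, -4259/697, 2824/697]
step 1: P̄ = F·P·Fᵀ + Q = [89586/697 -87495/697 44609/697; -87495/697 90283/697 -44609/697; 44609/697 -44609/697 32678/697]
step 1: y = z − H·x̄ = [-13510/697]
step 1: S = H·P̄·Hᵀ + R = [1101030/697]
step 1: K = P̄·Hᵀ·S⁻¹ = [22234/78645; -51647/183505; 33301/220206]
step 1: x' = x̄ + K·y = [1417/2247, -3435/5243, 17623/15729]
step 1: P' = (I − K·H)·P̄ = [25534/11235 4243/26215 -55609/15729; 4243/26215 807613/183505 118654/36701; -55609/15729 118654/36701 2368879/220206]
step 2: x̄ = F·x = [-52483/15729, 52483/15729, -7814/2247]
step 2: P̄ = F·P·Fᵀ + Q = [115609007/1101030 -112305917/1101030 4222217/78645; -112305917/1101030 116710037/1101030 -4222217/78645; 4222217/78645 -4222217/78645 475954/11235]
step 2: y = z − H·x̄ = [227876/15729]
step 2: S = H·P̄·Hᵀ + R = [1432982543/1101030]
step 2: K = P̄·Hᵀ·S⁻¹ = [402634969/1432982543; -400432909/1432982543; 223976606/1432982543]
step 2: x' = x̄ + K·y = [1051791175/1432982543, -1019888535/1432982543, -1738342302/1432982543]
step 2: P' = (I − K·H)·P̄ = [3224953528/1432982543 268724163/1432982543 -4973277986/1432982543; 268724163/1432982543 6264071827/1432982543 4525324774/1432982543; -4973277986/1432982543 4525324774/1432982543 15143810564/1432982543]

step 0: x' = [9/697, -1/41, -1417/697], P' = [1781/697 -2/41 -3080/697; -2/41 186/41 160/41; -3080/697 160/41 9420/697]
step 1: x' = [1417/2247, -3435/5243, 17623/15729], P' = [25534/11235 4243/26215 -55609/15729; 4243/26215 807613/183505 118654/36701; -55609/15729 118654/36701 2368879/220206]
step 2: x' = [1051791175/1432982543, -1019888535/1432982543, -1738342302/1432982543], P' = [3224953528/1432982543 268724163/1432982543 -4973277986/1432982543; 268724163/1432982543 6264071827/1432982543 4525324774/1432982543; -4973277986/1432982543 4525324774/1432982543 15143810564/1432982543]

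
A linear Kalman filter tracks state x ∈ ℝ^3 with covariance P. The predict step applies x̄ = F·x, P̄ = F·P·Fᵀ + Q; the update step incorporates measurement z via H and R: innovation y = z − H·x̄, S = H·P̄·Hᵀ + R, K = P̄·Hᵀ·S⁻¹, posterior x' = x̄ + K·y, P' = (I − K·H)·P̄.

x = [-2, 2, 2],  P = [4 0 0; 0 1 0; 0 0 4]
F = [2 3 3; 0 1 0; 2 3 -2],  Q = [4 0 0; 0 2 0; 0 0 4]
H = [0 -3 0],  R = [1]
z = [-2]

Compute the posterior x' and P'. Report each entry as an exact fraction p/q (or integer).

x' = [47/7, 5/7, -23/7]
P' = [1739/28 3/28 -53/28; 3/28 3/28 3/28; -53/28 3/28 1179/28]

x̄ = F·x = [8, 2, -2]
P̄ = F·P·Fᵀ + Q = [65 3 1; 3 3 3; 1 3 45]
y = z − H·x̄ = [4]
S = H·P̄·Hᵀ + R = [28]
K = P̄·Hᵀ·S⁻¹ = [-9/28; -9/28; -9/28]
x' = x̄ + K·y = [47/7, 5/7, -23/7]
P' = (I − K·H)·P̄ = [1739/28 3/28 -53/28; 3/28 3/28 3/28; -53/28 3/28 1179/28]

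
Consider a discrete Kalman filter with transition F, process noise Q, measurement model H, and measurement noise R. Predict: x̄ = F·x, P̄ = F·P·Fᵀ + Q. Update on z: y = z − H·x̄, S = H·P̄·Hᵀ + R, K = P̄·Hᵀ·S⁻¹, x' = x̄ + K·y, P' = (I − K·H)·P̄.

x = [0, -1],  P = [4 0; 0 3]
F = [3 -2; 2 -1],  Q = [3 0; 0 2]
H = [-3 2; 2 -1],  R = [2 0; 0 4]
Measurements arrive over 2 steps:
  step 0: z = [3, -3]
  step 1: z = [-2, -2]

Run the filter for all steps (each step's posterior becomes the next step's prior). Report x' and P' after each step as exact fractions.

step 0: x' = [-2081/1121, -1375/1121], P' = [3486/1121 5028/1121; 5028/1121 7692/1121]
step 1: x' = [-240742/129323, -439204/129323], P' = [167178/129323 232308/129323; 232308/129323 373180/129323]

step 0: x̄ = F·x = [2, 1]
step 0: P̄ = F·P·Fᵀ + Q = [51 30; 30 21]
step 0: y = z − H·x̄ = [7, -6]
step 0: S = H·P̄·Hᵀ + R = [185 -138; -138 109]
step 0: K = P̄·Hᵀ·S⁻¹ = [-201/1121 486/1121; 150/1121 591/1121]
step 0: x' = x̄ + K·y = [-2081/1121, -1375/1121]
step 0: P' = (I − K·H)·P̄ = [3486/1121 5028/1121; 5028/1121 7692/1121]
step 1: x̄ = F·x = [-3493/1121, -2787/1121]
step 1: P̄ = F·P·Fᵀ + Q = [5169/1121 1104/1121; 1104/1121 3766/1121]
step 1: y = z − H·x̄ = [-7147/1121, 103/59]
step 1: S = H·P̄·Hᵀ + R = [50579/1121 -1622/59; -1622/59 1290/59]
step 1: K = P̄·Hᵀ·S⁻¹ = [-18459/129323 25512/129323; 24718/129323 22859/129323]
step 1: x' = x̄ + K·y = [-240742/129323, -439204/129323]
step 1: P' = (I − K·H)·P̄ = [167178/129323 232308/129323; 232308/129323 373180/129323]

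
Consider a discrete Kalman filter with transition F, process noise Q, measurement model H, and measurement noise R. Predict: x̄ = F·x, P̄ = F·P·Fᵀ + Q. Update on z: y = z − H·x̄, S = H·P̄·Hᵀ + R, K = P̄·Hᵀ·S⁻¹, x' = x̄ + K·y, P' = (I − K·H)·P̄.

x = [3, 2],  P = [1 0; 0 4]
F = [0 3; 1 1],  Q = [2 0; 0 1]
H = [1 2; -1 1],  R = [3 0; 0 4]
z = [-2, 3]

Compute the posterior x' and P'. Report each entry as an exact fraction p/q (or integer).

x' = [-930/317, 253/317]
P' = [513/317 -69/317; -69/317 165/317]

x̄ = F·x = [6, 5]
P̄ = F·P·Fᵀ + Q = [38 12; 12 6]
y = z − H·x̄ = [-18, 4]
S = H·P̄·Hᵀ + R = [113 -38; -38 24]
K = P̄·Hᵀ·S⁻¹ = [125/317 -291/634; 87/317 117/634]
x' = x̄ + K·y = [-930/317, 253/317]
P' = (I − K·H)·P̄ = [513/317 -69/317; -69/317 165/317]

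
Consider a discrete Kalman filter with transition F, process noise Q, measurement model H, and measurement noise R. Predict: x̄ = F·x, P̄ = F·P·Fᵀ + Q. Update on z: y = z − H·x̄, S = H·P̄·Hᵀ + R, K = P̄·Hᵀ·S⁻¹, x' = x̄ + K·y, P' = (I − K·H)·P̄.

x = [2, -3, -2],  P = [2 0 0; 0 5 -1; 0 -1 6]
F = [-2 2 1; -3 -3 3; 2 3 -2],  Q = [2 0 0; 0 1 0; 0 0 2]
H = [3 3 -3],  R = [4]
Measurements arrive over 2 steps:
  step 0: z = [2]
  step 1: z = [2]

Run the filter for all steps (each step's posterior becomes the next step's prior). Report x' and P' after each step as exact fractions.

step 0: x̄ = F·x = [-12, -3, -1]
step 0: P̄ = F·P·Fᵀ + Q = [32 -3 11; -3 136 -108; 11 -108 91]
step 0: y = z − H·x̄ = [44]
step 0: S = H·P̄·Hᵀ + R = [4027]
step 0: K = P̄·Hᵀ·S⁻¹ = [54/4027; 723/4027; -564/4027]
step 0: x' = x̄ + K·y = [-45948/4027, 19731/4027, -28843/4027]
step 0: P' = (I − K·H)·P̄ = [125948/4027 -51123/4027 74753/4027; -51123/4027 24943/4027 -27144/4027; 74753/4027 -27144/4027 48361/4027]
step 1: x̄ = F·x = [102515/4027, -7878/4027, 24983/4027]
step 1: P̄ = F·P·Fᵀ + Q = [661375/4027 -3096/4027 127052/4027; -3096/4027 20119/4027 -13620/4027; 127052/4027 -13620/4027 44005/4027]
step 1: y = z − H·x̄ = [-200908/4027]
step 1: S = H·P̄·Hᵀ + R = [4448095/4027]
step 1: K = P̄·Hᵀ·S⁻¹ = [1593681/4448095; 91929/4448095; 208281/4448095]
step 1: x' = x̄ + K·y = [33725651/4448095, -13288146/4448095, 17204231/4448095]
step 1: P' = (I − K·H)·P̄ = [99836032/4448095 -39800547/4448095 57910577/4448095; -39800547/4448095 20124232/4448095 -19798887/4448095; 57910577/4448095 -19798887/4448095 37833982/4448095]

step 0: x' = [-45948/4027, 19731/4027, -28843/4027], P' = [125948/4027 -51123/4027 74753/4027; -51123/4027 24943/4027 -27144/4027; 74753/4027 -27144/4027 48361/4027]
step 1: x' = [33725651/4448095, -13288146/4448095, 17204231/4448095], P' = [99836032/4448095 -39800547/4448095 57910577/4448095; -39800547/4448095 20124232/4448095 -19798887/4448095; 57910577/4448095 -19798887/4448095 37833982/4448095]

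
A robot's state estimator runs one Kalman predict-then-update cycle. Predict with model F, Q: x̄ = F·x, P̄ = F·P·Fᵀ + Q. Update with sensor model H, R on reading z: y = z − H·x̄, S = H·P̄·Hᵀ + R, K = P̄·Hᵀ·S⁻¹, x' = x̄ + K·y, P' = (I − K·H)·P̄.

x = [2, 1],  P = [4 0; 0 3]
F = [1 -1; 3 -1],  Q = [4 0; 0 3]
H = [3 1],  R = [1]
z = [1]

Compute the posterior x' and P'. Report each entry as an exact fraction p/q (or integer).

x' = [-13/29, 19/8]
P' = [31/29 -3; -3 75/8]

x̄ = F·x = [1, 5]
P̄ = F·P·Fᵀ + Q = [11 15; 15 42]
y = z − H·x̄ = [-7]
S = H·P̄·Hᵀ + R = [232]
K = P̄·Hᵀ·S⁻¹ = [6/29; 3/8]
x' = x̄ + K·y = [-13/29, 19/8]
P' = (I − K·H)·P̄ = [31/29 -3; -3 75/8]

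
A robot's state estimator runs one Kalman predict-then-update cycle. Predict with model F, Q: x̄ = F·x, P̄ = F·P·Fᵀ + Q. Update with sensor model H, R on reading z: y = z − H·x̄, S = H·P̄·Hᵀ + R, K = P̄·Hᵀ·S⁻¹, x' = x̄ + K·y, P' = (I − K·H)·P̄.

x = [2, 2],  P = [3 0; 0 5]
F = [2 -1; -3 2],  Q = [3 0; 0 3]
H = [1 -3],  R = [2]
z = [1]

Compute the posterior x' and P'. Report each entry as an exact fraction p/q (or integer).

x̄ = F·x = [2, -2]
P̄ = F·P·Fᵀ + Q = [20 -28; -28 50]
y = z − H·x̄ = [-7]
S = H·P̄·Hᵀ + R = [640]
K = P̄·Hᵀ·S⁻¹ = [13/80; -89/320]
x' = x̄ + K·y = [69/80, -17/320]
P' = (I − K·H)·P̄ = [31/10 37/40; 37/40 79/160]

x' = [69/80, -17/320]
P' = [31/10 37/40; 37/40 79/160]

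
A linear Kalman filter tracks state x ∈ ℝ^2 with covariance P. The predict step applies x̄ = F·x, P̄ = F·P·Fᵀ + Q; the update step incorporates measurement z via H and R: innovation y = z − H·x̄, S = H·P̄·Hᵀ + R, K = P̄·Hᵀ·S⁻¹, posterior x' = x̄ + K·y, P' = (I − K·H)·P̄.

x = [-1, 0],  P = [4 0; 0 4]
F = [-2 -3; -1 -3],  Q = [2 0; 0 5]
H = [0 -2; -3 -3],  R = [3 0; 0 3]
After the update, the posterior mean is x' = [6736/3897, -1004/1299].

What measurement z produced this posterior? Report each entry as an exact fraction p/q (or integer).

x̄ = F·x = [2, 1]
P̄ = F·P·Fᵀ + Q = [54 44; 44 45]
S = H·P̄·Hᵀ + R = [183 534; 534 1686]
K = P̄·Hᵀ·S⁻¹ = [1438/3897 -1135/3897; -509/1299 -89/2598]
x' − x̄ = [-1058/3897, -2303/1299] = K·y
y = (KᵀK)⁻¹·Kᵀ·(x' − x̄) = [4, 6]
z = y + H·x̄ = [4, 6] + [-2, -9] = [2, -3]

z = [2, -3]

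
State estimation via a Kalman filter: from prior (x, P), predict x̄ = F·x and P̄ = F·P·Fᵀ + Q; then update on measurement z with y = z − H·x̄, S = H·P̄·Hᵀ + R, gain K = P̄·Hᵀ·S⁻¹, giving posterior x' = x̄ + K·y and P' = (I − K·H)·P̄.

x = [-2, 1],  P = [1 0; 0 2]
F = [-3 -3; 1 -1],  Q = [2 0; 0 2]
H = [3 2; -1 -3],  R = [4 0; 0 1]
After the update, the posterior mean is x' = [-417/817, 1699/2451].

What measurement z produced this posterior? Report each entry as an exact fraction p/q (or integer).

z = [-1, -2]

x̄ = F·x = [3, -3]
P̄ = F·P·Fᵀ + Q = [29 3; 3 5]
S = H·P̄·Hᵀ + R = [321 -150; -150 93]
K = P̄·Hᵀ·S⁻¹ = [983/2451 584/2451; -311/2451 -976/2451]
x' − x̄ = [-2868/817, 9052/2451] = K·y
y = (KᵀK)⁻¹·Kᵀ·(x' − x̄) = [-4, -8]
z = y + H·x̄ = [-4, -8] + [3, 6] = [-1, -2]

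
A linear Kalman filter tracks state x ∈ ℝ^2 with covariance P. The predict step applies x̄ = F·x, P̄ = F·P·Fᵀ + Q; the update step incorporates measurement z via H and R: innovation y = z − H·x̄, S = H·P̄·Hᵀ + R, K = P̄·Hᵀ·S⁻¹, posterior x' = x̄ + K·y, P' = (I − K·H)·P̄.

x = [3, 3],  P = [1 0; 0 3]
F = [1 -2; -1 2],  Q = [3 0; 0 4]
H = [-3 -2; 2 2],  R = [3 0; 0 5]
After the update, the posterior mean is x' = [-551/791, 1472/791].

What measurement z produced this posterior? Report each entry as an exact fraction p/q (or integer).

z = [-2, 2]

x̄ = F·x = [-3, 3]
P̄ = F·P·Fᵀ + Q = [16 -13; -13 17]
S = H·P̄·Hᵀ + R = [59 -34; -34 33]
K = P̄·Hᵀ·S⁻¹ = [-522/791 -394/791; 437/791 642/791]
x' − x̄ = [1822/791, -901/791] = K·y
y = (KᵀK)⁻¹·Kᵀ·(x' − x̄) = [-5, 2]
z = y + H·x̄ = [-5, 2] + [3, 0] = [-2, 2]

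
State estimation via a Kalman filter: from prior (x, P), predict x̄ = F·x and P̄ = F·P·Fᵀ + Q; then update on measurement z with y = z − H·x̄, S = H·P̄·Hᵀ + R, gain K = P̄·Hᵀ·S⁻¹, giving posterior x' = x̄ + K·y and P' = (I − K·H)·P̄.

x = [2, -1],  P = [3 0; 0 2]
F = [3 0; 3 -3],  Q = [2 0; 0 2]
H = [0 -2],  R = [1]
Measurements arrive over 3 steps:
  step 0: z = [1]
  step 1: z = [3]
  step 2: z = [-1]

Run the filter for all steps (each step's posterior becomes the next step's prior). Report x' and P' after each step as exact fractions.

step 0: x̄ = F·x = [6, 9]
step 0: P̄ = F·P·Fᵀ + Q = [29 27; 27 47]
step 0: y = z − H·x̄ = [19]
step 0: S = H·P̄·Hᵀ + R = [189]
step 0: K = P̄·Hᵀ·S⁻¹ = [-2/7; -94/189]
step 0: x' = x̄ + K·y = [4/7, -85/189]
step 0: P' = (I − K·H)·P̄ = [95/7 1/7; 1/7 47/189]
step 1: x̄ = F·x = [12/7, 193/63]
step 1: P̄ = F·P·Fᵀ + Q = [869/7 846/7; 846/7 2600/21]
step 1: y = z − H·x̄ = [575/63]
step 1: S = H·P̄·Hᵀ + R = [10421/21]
step 1: K = P̄·Hᵀ·S⁻¹ = [-5076/10421; -5200/10421]
step 1: x' = x̄ + K·y = [-28464/10421, -46607/31263]
step 1: P' = (I − K·H)·P̄ = [66751/10421 2538/10421; 2538/10421 2600/10421]
step 2: x̄ = F·x = [-85392/10421, -38785/10421]
step 2: P̄ = F·P·Fᵀ + Q = [621601/10421 577917/10421; 577917/10421 599317/10421]
step 2: y = z − H·x̄ = [-87991/10421]
step 2: S = H·P̄·Hᵀ + R = [2407689/10421]
step 2: K = P̄·Hᵀ·S⁻¹ = [-128426/267521; -1198634/2407689]
step 2: x' = x̄ + K·y = [-1107746/267521, 1159849/2407689]
step 2: P' = (I − K·H)·P̄ = [1713097/267521 64213/267521; 64213/267521 599317/2407689]

step 0: x' = [4/7, -85/189], P' = [95/7 1/7; 1/7 47/189]
step 1: x' = [-28464/10421, -46607/31263], P' = [66751/10421 2538/10421; 2538/10421 2600/10421]
step 2: x' = [-1107746/267521, 1159849/2407689], P' = [1713097/267521 64213/267521; 64213/267521 599317/2407689]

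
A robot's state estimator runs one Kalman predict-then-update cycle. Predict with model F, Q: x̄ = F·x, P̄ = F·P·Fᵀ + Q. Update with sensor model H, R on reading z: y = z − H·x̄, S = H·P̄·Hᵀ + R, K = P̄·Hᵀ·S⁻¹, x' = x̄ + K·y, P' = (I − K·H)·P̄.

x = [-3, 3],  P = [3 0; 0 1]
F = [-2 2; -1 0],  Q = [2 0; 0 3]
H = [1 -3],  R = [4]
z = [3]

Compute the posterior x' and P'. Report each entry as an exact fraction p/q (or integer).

x' = [12, 3]
P' = [18 6; 6 12/5]

x̄ = F·x = [12, 3]
P̄ = F·P·Fᵀ + Q = [18 6; 6 6]
y = z − H·x̄ = [0]
S = H·P̄·Hᵀ + R = [40]
K = P̄·Hᵀ·S⁻¹ = [0; -3/10]
x' = x̄ + K·y = [12, 3]
P' = (I − K·H)·P̄ = [18 6; 6 12/5]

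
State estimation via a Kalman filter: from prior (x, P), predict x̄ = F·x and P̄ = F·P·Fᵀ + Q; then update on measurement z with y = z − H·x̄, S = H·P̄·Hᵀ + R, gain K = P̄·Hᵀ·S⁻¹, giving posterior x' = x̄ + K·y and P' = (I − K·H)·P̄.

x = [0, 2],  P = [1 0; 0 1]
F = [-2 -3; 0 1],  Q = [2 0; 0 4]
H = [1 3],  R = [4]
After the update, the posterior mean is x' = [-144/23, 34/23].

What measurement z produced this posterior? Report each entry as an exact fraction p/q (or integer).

x̄ = F·x = [-6, 2]
P̄ = F·P·Fᵀ + Q = [15 -3; -3 5]
S = H·P̄·Hᵀ + R = [46]
K = P̄·Hᵀ·S⁻¹ = [3/23; 6/23]
x' − x̄ = [-6/23, -12/23] = K·y
y = (KᵀK)⁻¹·Kᵀ·(x' − x̄) = [-2]
z = y + H·x̄ = [-2] + [0] = [-2]

z = [-2]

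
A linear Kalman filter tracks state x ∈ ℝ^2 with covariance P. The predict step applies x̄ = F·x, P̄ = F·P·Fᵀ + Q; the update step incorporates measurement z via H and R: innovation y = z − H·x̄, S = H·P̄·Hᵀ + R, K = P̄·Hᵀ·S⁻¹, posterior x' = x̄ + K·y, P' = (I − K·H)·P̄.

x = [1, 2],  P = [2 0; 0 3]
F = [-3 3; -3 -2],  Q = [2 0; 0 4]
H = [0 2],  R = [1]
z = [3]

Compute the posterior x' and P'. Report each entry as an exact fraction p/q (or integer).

x' = [3, 197/137]
P' = [47 0; 0 34/137]

x̄ = F·x = [3, -7]
P̄ = F·P·Fᵀ + Q = [47 0; 0 34]
y = z − H·x̄ = [17]
S = H·P̄·Hᵀ + R = [137]
K = P̄·Hᵀ·S⁻¹ = [0; 68/137]
x' = x̄ + K·y = [3, 197/137]
P' = (I − K·H)·P̄ = [47 0; 0 34/137]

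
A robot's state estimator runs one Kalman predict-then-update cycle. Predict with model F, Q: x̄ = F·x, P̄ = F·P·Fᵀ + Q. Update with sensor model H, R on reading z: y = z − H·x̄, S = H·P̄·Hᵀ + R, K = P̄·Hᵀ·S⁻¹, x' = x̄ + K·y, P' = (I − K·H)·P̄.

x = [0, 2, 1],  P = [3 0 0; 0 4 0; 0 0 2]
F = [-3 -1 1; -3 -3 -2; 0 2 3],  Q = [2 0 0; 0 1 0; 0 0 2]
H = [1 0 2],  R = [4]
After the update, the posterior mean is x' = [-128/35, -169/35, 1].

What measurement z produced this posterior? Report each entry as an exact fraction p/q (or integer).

z = [-2]

x̄ = F·x = [-1, -8, 7]
P̄ = F·P·Fᵀ + Q = [35 35 -2; 35 72 -36; -2 -36 36]
S = H·P̄·Hᵀ + R = [175]
K = P̄·Hᵀ·S⁻¹ = [31/175; -37/175; 2/5]
x' − x̄ = [-93/35, 111/35, -6] = K·y
y = (KᵀK)⁻¹·Kᵀ·(x' − x̄) = [-15]
z = y + H·x̄ = [-15] + [13] = [-2]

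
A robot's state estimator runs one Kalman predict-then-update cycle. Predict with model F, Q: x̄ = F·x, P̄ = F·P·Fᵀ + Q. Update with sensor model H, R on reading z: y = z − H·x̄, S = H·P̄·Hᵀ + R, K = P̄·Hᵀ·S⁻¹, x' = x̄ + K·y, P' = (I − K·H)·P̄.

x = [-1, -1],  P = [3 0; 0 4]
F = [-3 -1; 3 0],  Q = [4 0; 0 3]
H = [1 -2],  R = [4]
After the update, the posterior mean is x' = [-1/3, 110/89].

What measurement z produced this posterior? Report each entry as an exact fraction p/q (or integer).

z = [-3]

x̄ = F·x = [4, -3]
P̄ = F·P·Fᵀ + Q = [35 -27; -27 30]
S = H·P̄·Hᵀ + R = [267]
K = P̄·Hᵀ·S⁻¹ = [1/3; -29/89]
x' − x̄ = [-13/3, 377/89] = K·y
y = (KᵀK)⁻¹·Kᵀ·(x' − x̄) = [-13]
z = y + H·x̄ = [-13] + [10] = [-3]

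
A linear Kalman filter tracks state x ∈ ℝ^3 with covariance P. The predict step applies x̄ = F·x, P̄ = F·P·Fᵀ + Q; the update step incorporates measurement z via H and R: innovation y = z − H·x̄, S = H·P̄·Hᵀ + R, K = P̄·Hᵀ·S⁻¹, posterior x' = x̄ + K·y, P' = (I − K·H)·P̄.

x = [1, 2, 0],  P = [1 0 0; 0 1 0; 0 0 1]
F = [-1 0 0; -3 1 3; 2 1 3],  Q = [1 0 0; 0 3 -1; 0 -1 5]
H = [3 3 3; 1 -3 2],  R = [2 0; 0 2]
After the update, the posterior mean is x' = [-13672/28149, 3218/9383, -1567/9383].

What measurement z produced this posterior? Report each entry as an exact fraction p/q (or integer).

z = [-1, -2]

x̄ = F·x = [-1, -1, 4]
P̄ = F·P·Fᵀ + Q = [2 3 -2; 3 22 3; -2 3 19]
S = H·P̄·Hᵀ + R = [461 -123; -123 216]
K = P̄·Hᵀ·S⁻¹ = [197/28149 -3964/84447; 1237/9383 -5315/28149; 1809/9383 2203/9383]
x' − x̄ = [14477/28149, 12601/9383, -39099/9383] = K·y
y = (KᵀK)⁻¹·Kᵀ·(x' − x̄) = [-7, -12]
z = y + H·x̄ = [-7, -12] + [6, 10] = [-1, -2]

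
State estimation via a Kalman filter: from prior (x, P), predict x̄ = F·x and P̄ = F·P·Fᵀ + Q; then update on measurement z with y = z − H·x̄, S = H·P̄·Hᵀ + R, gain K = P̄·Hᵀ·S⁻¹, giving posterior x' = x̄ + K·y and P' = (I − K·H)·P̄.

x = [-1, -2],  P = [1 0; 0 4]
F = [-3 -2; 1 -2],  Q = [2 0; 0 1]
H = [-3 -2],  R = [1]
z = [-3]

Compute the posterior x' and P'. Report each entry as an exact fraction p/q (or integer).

x̄ = F·x = [7, 3]
P̄ = F·P·Fᵀ + Q = [27 13; 13 18]
y = z − H·x̄ = [24]
S = H·P̄·Hᵀ + R = [472]
K = P̄·Hᵀ·S⁻¹ = [-107/472; -75/472]
x' = x̄ + K·y = [92/59, -48/59]
P' = (I − K·H)·P̄ = [1295/472 -1889/472; -1889/472 2871/472]

x' = [92/59, -48/59]
P' = [1295/472 -1889/472; -1889/472 2871/472]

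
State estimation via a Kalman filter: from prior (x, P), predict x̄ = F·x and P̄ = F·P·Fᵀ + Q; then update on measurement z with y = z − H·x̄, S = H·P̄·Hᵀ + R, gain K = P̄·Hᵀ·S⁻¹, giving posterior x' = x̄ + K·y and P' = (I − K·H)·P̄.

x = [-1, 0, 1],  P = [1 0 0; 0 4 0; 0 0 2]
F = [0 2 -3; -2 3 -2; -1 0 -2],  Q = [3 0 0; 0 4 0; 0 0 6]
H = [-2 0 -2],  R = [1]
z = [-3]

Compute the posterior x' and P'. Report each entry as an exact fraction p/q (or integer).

x̄ = F·x = [-3, 0, -1]
P̄ = F·P·Fᵀ + Q = [37 36 12; 36 52 10; 12 10 15]
y = z − H·x̄ = [-11]
S = H·P̄·Hᵀ + R = [305]
K = P̄·Hᵀ·S⁻¹ = [-98/305; -92/305; -54/305]
x' = x̄ + K·y = [163/305, 1012/305, 289/305]
P' = (I − K·H)·P̄ = [1681/305 1964/305 -1632/305; 1964/305 7396/305 -1918/305; -1632/305 -1918/305 1659/305]

x' = [163/305, 1012/305, 289/305]
P' = [1681/305 1964/305 -1632/305; 1964/305 7396/305 -1918/305; -1632/305 -1918/305 1659/305]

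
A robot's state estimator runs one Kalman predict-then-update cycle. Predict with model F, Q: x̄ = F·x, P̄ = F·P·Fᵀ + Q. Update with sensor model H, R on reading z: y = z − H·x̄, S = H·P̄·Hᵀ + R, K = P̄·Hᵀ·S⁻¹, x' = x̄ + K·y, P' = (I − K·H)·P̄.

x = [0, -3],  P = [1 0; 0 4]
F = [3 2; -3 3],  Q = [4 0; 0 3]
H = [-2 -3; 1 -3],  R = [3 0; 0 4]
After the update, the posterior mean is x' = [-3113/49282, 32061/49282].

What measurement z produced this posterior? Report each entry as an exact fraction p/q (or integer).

x̄ = F·x = [-6, -9]
P̄ = F·P·Fᵀ + Q = [29 15; 15 48]
S = H·P̄·Hᵀ + R = [731 419; 419 375]
K = P̄·Hᵀ·S⁻¹ = [-31921/98564 31461/98564; -11199/98564 -21393/98564]
x' − x̄ = [292579/49282, 475599/49282] = K·y
y = (KᵀK)⁻¹·Kᵀ·(x' − x̄) = [-41, -23]
z = y + H·x̄ = [-41, -23] + [39, 21] = [-2, -2]

z = [-2, -2]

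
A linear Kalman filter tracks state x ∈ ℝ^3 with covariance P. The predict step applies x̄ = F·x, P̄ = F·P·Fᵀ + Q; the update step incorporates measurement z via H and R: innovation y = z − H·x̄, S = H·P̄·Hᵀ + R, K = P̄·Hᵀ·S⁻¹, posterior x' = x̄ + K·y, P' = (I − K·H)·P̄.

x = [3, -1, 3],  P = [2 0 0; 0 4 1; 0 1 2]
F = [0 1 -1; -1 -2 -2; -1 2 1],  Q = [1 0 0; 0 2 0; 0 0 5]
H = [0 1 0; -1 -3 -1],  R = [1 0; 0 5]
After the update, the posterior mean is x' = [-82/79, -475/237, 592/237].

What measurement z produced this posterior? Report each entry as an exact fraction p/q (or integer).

z = [-3, 2]

x̄ = F·x = [-4, -7, -2]
P̄ = F·P·Fᵀ + Q = [5 -4 5; -4 36 -24; 5 -24 29]
S = H·P̄·Hᵀ + R = [37 -80; -80 205]
K = P̄·Hᵀ·S⁻¹ = [-44/79 -82/395; 196/237 -16/237; -376/237 -514/1185]
x' − x̄ = [234/79, 1184/237, 1066/237] = K·y
y = (KᵀK)⁻¹·Kᵀ·(x' − x̄) = [4, -25]
z = y + H·x̄ = [4, -25] + [-7, 27] = [-3, 2]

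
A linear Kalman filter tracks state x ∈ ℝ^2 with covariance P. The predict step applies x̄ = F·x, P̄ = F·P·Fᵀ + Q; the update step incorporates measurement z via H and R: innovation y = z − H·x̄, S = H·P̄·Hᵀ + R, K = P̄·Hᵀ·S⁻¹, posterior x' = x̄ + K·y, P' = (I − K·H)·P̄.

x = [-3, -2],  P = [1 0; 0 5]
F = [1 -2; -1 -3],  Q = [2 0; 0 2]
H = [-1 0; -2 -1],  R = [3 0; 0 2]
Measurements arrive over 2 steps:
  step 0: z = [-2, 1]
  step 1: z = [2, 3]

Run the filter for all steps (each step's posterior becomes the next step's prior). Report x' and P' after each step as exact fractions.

step 0: x' = [-436/361, 769/361], P' = [309/361 -468/361; -468/361 3970/1083]
step 1: x' = [-1238762/878599, -379049/878599], P' = [582816/878599 -724782/878599; -724782/878599 2213710/878599]

step 0: x̄ = F·x = [1, 9]
step 0: P̄ = F·P·Fᵀ + Q = [23 29; 29 48]
step 0: y = z − H·x̄ = [-1, 12]
step 0: S = H·P̄·Hᵀ + R = [26 75; 75 258]
step 0: K = P̄·Hᵀ·S⁻¹ = [-103/361 -75/361; 156/361 -581/1083]
step 0: x' = x̄ + K·y = [-436/361, 769/361]
step 0: P' = (I − K·H)·P̄ = [309/361 -468/361; -468/361 3970/1083]
step 1: x̄ = F·x = [-1974/361, -1871/361]
step 1: P̄ = F·P·Fᵀ + Q = [24589/1083 8099/361; 8099/361 10133/361]
step 1: y = z − H·x̄ = [-1252/361, -4736/361]
step 1: S = H·P̄·Hᵀ + R = [27838/1083 73475/1083; 73475/1083 228109/1083]
step 1: K = P̄·Hᵀ·S⁻¹ = [-194272/878599 -220425/878599; 241594/878599 -382073/878599]
step 1: x' = x̄ + K·y = [-1238762/878599, -379049/878599]
step 1: P' = (I − K·H)·P̄ = [582816/878599 -724782/878599; -724782/878599 2213710/878599]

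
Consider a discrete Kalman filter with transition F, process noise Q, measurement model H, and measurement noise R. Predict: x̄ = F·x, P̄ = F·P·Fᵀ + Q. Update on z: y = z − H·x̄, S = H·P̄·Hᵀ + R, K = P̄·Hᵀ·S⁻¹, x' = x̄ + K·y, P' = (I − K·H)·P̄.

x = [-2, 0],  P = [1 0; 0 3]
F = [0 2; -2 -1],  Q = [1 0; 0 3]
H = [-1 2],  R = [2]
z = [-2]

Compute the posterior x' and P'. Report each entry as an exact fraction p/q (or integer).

x' = [250/79, 56/79]
P' = [402/79 176/79; 176/79 114/79]

x̄ = F·x = [0, 4]
P̄ = F·P·Fᵀ + Q = [13 -6; -6 10]
y = z − H·x̄ = [-10]
S = H·P̄·Hᵀ + R = [79]
K = P̄·Hᵀ·S⁻¹ = [-25/79; 26/79]
x' = x̄ + K·y = [250/79, 56/79]
P' = (I − K·H)·P̄ = [402/79 176/79; 176/79 114/79]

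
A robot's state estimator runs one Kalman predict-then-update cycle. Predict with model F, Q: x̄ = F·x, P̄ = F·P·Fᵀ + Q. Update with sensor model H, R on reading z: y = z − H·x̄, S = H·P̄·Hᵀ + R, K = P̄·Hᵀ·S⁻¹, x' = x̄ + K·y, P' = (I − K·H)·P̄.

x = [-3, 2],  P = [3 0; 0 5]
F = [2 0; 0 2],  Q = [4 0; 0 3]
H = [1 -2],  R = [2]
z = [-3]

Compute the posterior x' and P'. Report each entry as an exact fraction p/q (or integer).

x' = [-22/5, -3/5]
P' = [752/55 368/55; 368/55 207/55]

x̄ = F·x = [-6, 4]
P̄ = F·P·Fᵀ + Q = [16 0; 0 23]
y = z − H·x̄ = [11]
S = H·P̄·Hᵀ + R = [110]
K = P̄·Hᵀ·S⁻¹ = [8/55; -23/55]
x' = x̄ + K·y = [-22/5, -3/5]
P' = (I − K·H)·P̄ = [752/55 368/55; 368/55 207/55]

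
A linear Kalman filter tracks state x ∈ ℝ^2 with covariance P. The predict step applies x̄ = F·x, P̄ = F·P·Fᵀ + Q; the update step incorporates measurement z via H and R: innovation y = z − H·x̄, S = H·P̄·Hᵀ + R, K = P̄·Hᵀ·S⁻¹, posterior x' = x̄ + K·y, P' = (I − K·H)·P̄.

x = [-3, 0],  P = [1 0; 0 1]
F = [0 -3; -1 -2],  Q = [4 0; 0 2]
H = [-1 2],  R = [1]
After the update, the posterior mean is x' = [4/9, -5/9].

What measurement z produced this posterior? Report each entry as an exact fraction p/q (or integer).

x̄ = F·x = [0, 3]
P̄ = F·P·Fᵀ + Q = [13 6; 6 7]
S = H·P̄·Hᵀ + R = [18]
K = P̄·Hᵀ·S⁻¹ = [-1/18; 4/9]
x' − x̄ = [4/9, -32/9] = K·y
y = (KᵀK)⁻¹·Kᵀ·(x' − x̄) = [-8]
z = y + H·x̄ = [-8] + [6] = [-2]

z = [-2]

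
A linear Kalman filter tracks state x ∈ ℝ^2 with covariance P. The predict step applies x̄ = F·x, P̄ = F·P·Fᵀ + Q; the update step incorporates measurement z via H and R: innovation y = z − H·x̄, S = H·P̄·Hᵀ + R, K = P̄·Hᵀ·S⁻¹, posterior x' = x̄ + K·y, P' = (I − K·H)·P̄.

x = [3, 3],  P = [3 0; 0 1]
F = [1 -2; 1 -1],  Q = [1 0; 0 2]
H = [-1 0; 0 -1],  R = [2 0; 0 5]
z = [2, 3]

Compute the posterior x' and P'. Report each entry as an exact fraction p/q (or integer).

x' = [-222/85, -16/17]
P' = [126/85 10/17; 10/17 35/17]

x̄ = F·x = [-3, 0]
P̄ = F·P·Fᵀ + Q = [8 5; 5 6]
y = z − H·x̄ = [-1, 3]
S = H·P̄·Hᵀ + R = [10 5; 5 11]
K = P̄·Hᵀ·S⁻¹ = [-63/85 -2/17; -5/17 -7/17]
x' = x̄ + K·y = [-222/85, -16/17]
P' = (I − K·H)·P̄ = [126/85 10/17; 10/17 35/17]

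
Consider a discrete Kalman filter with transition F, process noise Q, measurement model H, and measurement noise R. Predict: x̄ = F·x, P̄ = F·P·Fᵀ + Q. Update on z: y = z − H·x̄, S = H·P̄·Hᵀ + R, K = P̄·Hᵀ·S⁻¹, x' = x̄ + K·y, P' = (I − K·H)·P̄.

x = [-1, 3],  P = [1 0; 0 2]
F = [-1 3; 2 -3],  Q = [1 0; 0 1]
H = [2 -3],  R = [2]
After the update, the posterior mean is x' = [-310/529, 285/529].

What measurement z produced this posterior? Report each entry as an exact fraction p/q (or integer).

x̄ = F·x = [10, -11]
P̄ = F·P·Fᵀ + Q = [20 -20; -20 23]
S = H·P̄·Hᵀ + R = [529]
K = P̄·Hᵀ·S⁻¹ = [100/529; -109/529]
x' − x̄ = [-5600/529, 6104/529] = K·y
y = (KᵀK)⁻¹·Kᵀ·(x' − x̄) = [-56]
z = y + H·x̄ = [-56] + [53] = [-3]

z = [-3]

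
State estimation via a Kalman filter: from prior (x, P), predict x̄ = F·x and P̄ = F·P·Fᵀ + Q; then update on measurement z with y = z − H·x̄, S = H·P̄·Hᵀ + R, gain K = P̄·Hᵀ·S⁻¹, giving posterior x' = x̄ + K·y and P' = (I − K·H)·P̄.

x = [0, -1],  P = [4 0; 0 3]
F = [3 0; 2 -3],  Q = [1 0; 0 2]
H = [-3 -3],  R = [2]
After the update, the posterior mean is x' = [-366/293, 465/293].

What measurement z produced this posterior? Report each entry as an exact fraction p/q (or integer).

z = [-1]

x̄ = F·x = [0, 3]
P̄ = F·P·Fᵀ + Q = [37 24; 24 45]
S = H·P̄·Hᵀ + R = [1172]
K = P̄·Hᵀ·S⁻¹ = [-183/1172; -207/1172]
x' − x̄ = [-366/293, -414/293] = K·y
y = (KᵀK)⁻¹·Kᵀ·(x' − x̄) = [8]
z = y + H·x̄ = [8] + [-9] = [-1]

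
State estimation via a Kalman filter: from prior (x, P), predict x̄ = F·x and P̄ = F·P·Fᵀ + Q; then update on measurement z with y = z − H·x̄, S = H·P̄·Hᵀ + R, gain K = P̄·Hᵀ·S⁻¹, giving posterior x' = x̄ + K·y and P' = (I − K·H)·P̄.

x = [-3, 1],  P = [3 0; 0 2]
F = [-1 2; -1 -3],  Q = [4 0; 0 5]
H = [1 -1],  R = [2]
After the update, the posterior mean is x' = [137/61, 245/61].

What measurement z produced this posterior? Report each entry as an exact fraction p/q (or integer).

x̄ = F·x = [5, 0]
P̄ = F·P·Fᵀ + Q = [15 -9; -9 26]
S = H·P̄·Hᵀ + R = [61]
K = P̄·Hᵀ·S⁻¹ = [24/61; -35/61]
x' − x̄ = [-168/61, 245/61] = K·y
y = (KᵀK)⁻¹·Kᵀ·(x' − x̄) = [-7]
z = y + H·x̄ = [-7] + [5] = [-2]

z = [-2]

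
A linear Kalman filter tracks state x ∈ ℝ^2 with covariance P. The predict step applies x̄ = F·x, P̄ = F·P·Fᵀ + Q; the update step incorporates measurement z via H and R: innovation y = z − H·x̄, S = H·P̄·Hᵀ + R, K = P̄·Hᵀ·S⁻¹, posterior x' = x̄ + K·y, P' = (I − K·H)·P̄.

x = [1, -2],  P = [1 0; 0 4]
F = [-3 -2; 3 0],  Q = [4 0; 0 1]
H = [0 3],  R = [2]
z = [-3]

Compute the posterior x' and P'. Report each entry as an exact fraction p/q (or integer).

x̄ = F·x = [1, 3]
P̄ = F·P·Fᵀ + Q = [29 -9; -9 10]
y = z − H·x̄ = [-12]
S = H·P̄·Hᵀ + R = [92]
K = P̄·Hᵀ·S⁻¹ = [-27/92; 15/46]
x' = x̄ + K·y = [104/23, -21/23]
P' = (I − K·H)·P̄ = [1939/92 -9/46; -9/46 5/23]

x' = [104/23, -21/23]
P' = [1939/92 -9/46; -9/46 5/23]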